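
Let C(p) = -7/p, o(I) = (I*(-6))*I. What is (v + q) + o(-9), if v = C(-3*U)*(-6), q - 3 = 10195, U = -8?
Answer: 38855/4 ≈ 9713.8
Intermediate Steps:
o(I) = -6*I² (o(I) = (-6*I)*I = -6*I²)
q = 10198 (q = 3 + 10195 = 10198)
v = 7/4 (v = -7/((-3*(-8)))*(-6) = -7/24*(-6) = 7/4 ≈ 1.7500)
(v + q) + o(-9) = (7/4 + 10198) - 6*(-9)² = 40799/4 - 6*81 = 40799/4 - 486 = 38855/4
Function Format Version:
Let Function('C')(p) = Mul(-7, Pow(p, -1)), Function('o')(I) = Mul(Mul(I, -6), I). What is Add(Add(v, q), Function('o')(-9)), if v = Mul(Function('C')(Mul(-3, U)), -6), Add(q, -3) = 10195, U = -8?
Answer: Rational(38855, 4) ≈ 9713.8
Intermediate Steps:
Function('o')(I) = Mul(-6, Pow(I, 2)) (Function('o')(I) = Mul(Mul(-6, I), I) = Mul(-6, Pow(I, 2)))
q = 10198 (q = Add(3, 10195) = 10198)
v = Rational(7, 4) (v = Mul(Mul(-7, Pow(Mul(-3, -8), -1)), -6) = Mul(Mul(-7, Pow(24, -1)), -6) = Mul(Mul(-7, Rational(1, 24)), -6) = Mul(Rational(-7, 24), -6) = Rational(7, 4) ≈ 1.7500)
Add(Add(v, q), Function('o')(-9)) = Add(Add(Rational(7, 4), 10198), Mul(-6, Pow(-9, 2))) = Add(Rational(40799, 4), Mul(-6, 81)) = Add(Rational(40799, 4), -486) = Rational(38855, 4)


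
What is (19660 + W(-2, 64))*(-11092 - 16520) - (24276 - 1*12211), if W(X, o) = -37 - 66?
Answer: -540019949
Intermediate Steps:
W(X, o) = -103
(19660 + W(-2, 64))*(-11092 - 16520) - (24276 - 1*12211) = (19660 - 103)*(-11092 - 16520) - (24276 - 1*12211) = 19557*(-27612) - (24276 - 12211) = -540007884 - 1*12065 = -540007884 - 12065 = -540019949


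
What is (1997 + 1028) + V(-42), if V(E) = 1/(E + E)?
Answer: 254099/84 ≈ 3025.0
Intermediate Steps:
V(E) = 1/(2*E)
(1997 + 1028) + V(-42) = (1997 + 1028) + (1/2)/(-42) = 3025 + (1/2)*(-1/42) = 3025 - 1/84 = 254099/84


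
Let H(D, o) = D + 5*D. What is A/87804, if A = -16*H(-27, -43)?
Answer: 8/271 ≈ 0.029520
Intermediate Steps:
H(D, o) = 6*D
A = 2592 (A = -96*(-27) = -16*(-162) = 2592)
A/87804 = 2592/87804 = 2592*(1/87804) = 8/271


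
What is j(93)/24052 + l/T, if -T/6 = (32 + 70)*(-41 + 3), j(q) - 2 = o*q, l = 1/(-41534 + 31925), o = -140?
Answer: -727273045081/1343706493752 ≈ -0.54124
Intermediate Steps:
l = -1/9609 (l = 1/(-9609) = -1/9609 ≈ -0.00010407)
j(q) = 2 - 140*q
T = 23256 (T = -6*(32 + 70)*(-41 + 3) = -612*(-38) = -6*(-3876) = 23256)
j(93)/24052 + l/T = (2 - 140*93)/24052 - 1/9609/23256 = (2 - 13020)*(1/24052) - 1/9609*1/23256 = -13018*1/24052 - 1/223466904 = -6509/12026 - 1/223466904 = -727273045081/1343706493752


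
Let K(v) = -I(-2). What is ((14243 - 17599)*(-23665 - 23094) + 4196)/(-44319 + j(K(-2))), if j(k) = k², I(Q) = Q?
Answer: -31385480/8863 ≈ -3541.2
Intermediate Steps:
K(v) = 2 (K(v) = -1*(-2) = 2)
((14243 - 17599)*(-23665 - 23094) + 4196)/(-44319 + j(K(-2))) = ((14243 - 17599)*(-23665 - 23094) + 4196)/(-44319 + 2²) = (-3356*(-46759) + 4196)/(-44319 + 4) = (156923204 + 4196)/(-44315) = 156927400*(-1/44315) = -31385480/8863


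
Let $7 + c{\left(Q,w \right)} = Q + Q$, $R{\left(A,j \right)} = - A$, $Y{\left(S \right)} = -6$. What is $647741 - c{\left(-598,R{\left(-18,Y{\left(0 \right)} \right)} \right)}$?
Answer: $648944$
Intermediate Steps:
$c{\left(Q,w \right)} = -7 + 2 Q$ ($c{\left(Q,w \right)} = -7 + \left(Q + Q\right) = -7 + 2 Q$)
$647741 - c{\left(-598,R{\left(-18,Y{\left(0 \right)} \right)} \right)} = 647741 - \left(-7 + 2 \left(-598\right)\right) = 647741 - \left(-7 - 1196\right) = 647741 - -1203 = 647741 + 1203 = 648944$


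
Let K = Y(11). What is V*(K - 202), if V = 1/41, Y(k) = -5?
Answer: -207/41 ≈ -5.0488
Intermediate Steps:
V = 1/41 ≈ 0.024390
K = -5
V*(K - 202) = (-5 - 202)/41 = (1/41)*(-207) = -207/41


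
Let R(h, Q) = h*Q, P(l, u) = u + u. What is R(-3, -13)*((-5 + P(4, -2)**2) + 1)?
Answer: 468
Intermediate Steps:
P(l, u) = 2*u
R(h, Q) = Q*h
R(-3, -13)*((-5 + P(4, -2)**2) + 1) = (-13*(-3))*((-5 + (2*(-2))**2) + 1) = 39*((-5 + (-4)**2) + 1) = 39*((-5 + 16) + 1) = 39*(11 + 1) = 39*12 = 468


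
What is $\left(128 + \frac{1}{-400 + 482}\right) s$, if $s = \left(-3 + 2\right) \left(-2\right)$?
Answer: $\frac{10497}{41} \approx 256.02$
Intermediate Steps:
$s = 2$ ($s = \left(-1\right) \left(-2\right) = 2$)
$\left(128 + \frac{1}{-400 + 482}\right) s = \left(128 + \frac{1}{-400 + 482}\right) 2 = \left(128 + \frac{1}{82}\right) 2 = \frac{10497}{82} \cdot 2 = \frac{10497}{41}$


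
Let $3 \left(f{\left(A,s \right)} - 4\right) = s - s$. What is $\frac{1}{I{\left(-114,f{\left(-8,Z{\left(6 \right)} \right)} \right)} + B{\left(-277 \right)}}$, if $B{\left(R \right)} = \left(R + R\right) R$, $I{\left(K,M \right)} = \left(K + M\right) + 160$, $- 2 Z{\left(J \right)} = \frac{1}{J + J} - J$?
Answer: $\frac{1}{153508} \approx 6.5143 \cdot 10^{-6}$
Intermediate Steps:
$Z{\left(J \right)} = \frac{J}{2} - \frac{1}{4 J}$ ($Z{\left(J \right)} = - \frac{\frac{1}{J + J} - J}{2} = - \frac{\frac{1}{2 J} - J}{2} = \frac{J}{2} - \frac{1}{4 J}$)
$f{\left(A,s \right)} = 4$ ($f{\left(A,s \right)} = 4 + \frac{s - s}{3} = 4 + \frac{1}{3} \cdot 0 = 4 + 0 = 4$)
$I{\left(K,M \right)} = 160 + K + M$
$B{\left(R \right)} = 2 R^{2}$ ($B{\left(R \right)} = 2 R R = 2 R^{2}$)
$\frac{1}{I{\left(-114,f{\left(-8,Z{\left(6 \right)} \right)} \right)} + B{\left(-277 \right)}} = \frac{1}{\left(160 - 114 + 4\right) + 2 \left(-277\right)^{2}} = \frac{1}{50 + 2 \cdot 76729} = \frac{1}{50 + 153458} = \frac{1}{153508}$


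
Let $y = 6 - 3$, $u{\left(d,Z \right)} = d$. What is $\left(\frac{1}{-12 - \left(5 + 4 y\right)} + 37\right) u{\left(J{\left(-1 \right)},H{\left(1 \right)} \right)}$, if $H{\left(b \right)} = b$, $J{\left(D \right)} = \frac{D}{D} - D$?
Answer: $\frac{2144}{29} \approx 73.931$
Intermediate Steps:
$J{\left(D \right)} = 1 - D$
$y = 3$ ($y = 6 - 3 = 3$)
$\left(\frac{1}{-12 - \left(5 + 4 y\right)} + 37\right) u{\left(J{\left(-1 \right)},H{\left(1 \right)} \right)} = \left(\frac{1}{-12 - 17} + 37\right) \left(1 - -1\right) = \left(\frac{1}{-12 - 17} + 37\right) \left(1 + 1\right) = \left(\frac{1}{-12 - 17} + 37\right) 2 = \left(\frac{1}{-29} + 37\right) 2 = \left(- \frac{1}{29} + 37\right) 2 = \frac{1072}{29} \cdot 2 = \frac{2144}{29}$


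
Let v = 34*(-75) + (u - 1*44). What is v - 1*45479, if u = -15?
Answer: -48088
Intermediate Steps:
v = -2609 (v = 34*(-75) + (-15 - 1*44) = -2550 + (-15 - 44) = -2550 - 59 = -2609)
v - 1*45479 = -2609 - 1*45479 = -2609 - 45479 = -48088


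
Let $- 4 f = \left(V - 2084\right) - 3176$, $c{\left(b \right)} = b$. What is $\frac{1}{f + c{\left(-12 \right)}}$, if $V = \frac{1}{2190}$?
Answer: $\frac{8760}{11414279} \approx 0.00076746$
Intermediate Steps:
$V = \frac{1}{2190} \approx 0.00045662$
$f = \frac{11519399}{8760}$ ($f = - \frac{\left(\frac{1}{2190} - 2084\right) - 3176}{4} = - \frac{- \frac{4563959}{2190} - 3176}{4} = \left(- \frac{1}{4}\right) \left(- \frac{11519399}{2190}\right) = \frac{11519399}{8760} \approx 1315.0$)
$\frac{1}{f + c{\left(-12 \right)}} = \frac{1}{\frac{11519399}{8760} - 12} = \frac{1}{\frac{11414279}{8760}} = \frac{8760}{11414279}$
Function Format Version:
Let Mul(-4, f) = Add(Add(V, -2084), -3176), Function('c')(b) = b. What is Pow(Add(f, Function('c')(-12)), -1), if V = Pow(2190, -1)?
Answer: Rational(8760, 11414279) ≈ 0.00076746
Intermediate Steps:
V = Rational(1, 2190) ≈ 0.00045662
f = Rational(11519399, 8760) (f = Mul(Rational(-1, 4), Add(Add(Rational(1, 2190), -2084), -3176)) = Mul(Rational(-1, 4), Add(Rational(-4563959, 2190), -3176)) = Mul(Rational(-1, 4), Rational(-11519399, 2190)) = Rational(11519399, 8760) ≈ 1315.0)
Pow(Add(f, Function('c')(-12)), -1) = Pow(Add(Rational(11519399, 8760), -12), -1) = Pow(Rational(11414279, 8760), -1) = Rational(8760, 11414279)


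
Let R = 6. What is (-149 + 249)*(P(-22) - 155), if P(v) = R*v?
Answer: -28700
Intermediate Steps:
P(v) = 6*v
(-149 + 249)*(P(-22) - 155) = (-149 + 249)*(6*(-22) - 155) = 100*(-132 - 155) = 100*(-287) = -28700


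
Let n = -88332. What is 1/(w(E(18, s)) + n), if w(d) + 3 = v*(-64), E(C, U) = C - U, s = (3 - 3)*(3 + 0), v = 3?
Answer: -1/88527 ≈ -1.1296e-5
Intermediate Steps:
s = 0 (s = 0*3 = 0)
w(d) = -195 (w(d) = -3 + 3*(-64) = -3 - 192 = -195)
1/(w(E(18, s)) + n) = 1/(-195 - 88332) = 1/(-88527) = -1/88527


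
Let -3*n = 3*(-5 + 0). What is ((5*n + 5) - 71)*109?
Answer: -4469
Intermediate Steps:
n = 5 (n = -(-5 + 0) = -(-5) = -1/3*(-15) = 5)
((5*n + 5) - 71)*109 = ((5*5 + 5) - 71)*109 = ((25 + 5) - 71)*109 = (30 - 71)*109 = -41*109 = -4469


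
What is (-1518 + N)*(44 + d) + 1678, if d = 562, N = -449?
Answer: -1190324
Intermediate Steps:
(-1518 + N)*(44 + d) + 1678 = (-1518 - 449)*(44 + 562) + 1678 = -1967*606 + 1678 = -1192002 + 1678 = -1190324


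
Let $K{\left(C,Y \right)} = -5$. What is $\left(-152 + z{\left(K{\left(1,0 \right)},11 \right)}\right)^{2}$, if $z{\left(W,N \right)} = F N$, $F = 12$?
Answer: $400$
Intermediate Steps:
$z{\left(W,N \right)} = 12 N$
$\left(-152 + z{\left(K{\left(1,0 \right)},11 \right)}\right)^{2} = \left(-152 + 12 \cdot 11\right)^{2} = \left(-152 + 132\right)^{2} = \left(-20\right)^{2} = 400$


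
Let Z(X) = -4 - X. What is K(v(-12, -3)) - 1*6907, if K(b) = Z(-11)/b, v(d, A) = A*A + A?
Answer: -41435/6 ≈ -6905.8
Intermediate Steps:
v(d, A) = A + A**2 (v(d, A) = A**2 + A = A + A**2)
K(b) = 7/b (K(b) = (-4 - 1*(-11))/b = (-4 + 11)/b = 7/b)
K(v(-12, -3)) - 1*6907 = 7/((-3*(1 - 3))) - 1*6907 = 7/((-3*(-2))) - 6907 = 7/6 - 6907 = -41435/6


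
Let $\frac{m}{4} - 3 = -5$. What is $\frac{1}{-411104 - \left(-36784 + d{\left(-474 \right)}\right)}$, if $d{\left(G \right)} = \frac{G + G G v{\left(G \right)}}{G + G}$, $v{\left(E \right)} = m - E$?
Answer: $- \frac{2}{527757} \approx -3.7896 \cdot 10^{-6}$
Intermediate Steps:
$m = -8$ ($m = 12 + 4 \left(-5\right) = 12 - 20 = -8$)
$v{\left(E \right)} = -8 - E$
$d{\left(G \right)} = \frac{G + G^{2} \left(-8 - G\right)}{2 G}$ ($d{\left(G \right)} = \frac{G + G G \left(-8 - G\right)}{G + G} = \frac{G + G^{2} \left(-8 - G\right)}{2 G}$)
$\frac{1}{-411104 - \left(-36784 + d{\left(-474 \right)}\right)} = \frac{1}{-411104 - \left(- \frac{73567}{2} - - 237 \left(8 - 474\right)\right)} = \frac{1}{-411104 - \left(- \frac{73567}{2} - \left(-237\right) \left(-466\right)\right)} = \frac{1}{-411104 + \left(36784 - \left(\frac{1}{2} - 110442\right)\right)} = \frac{1}{-411104 + \left(36784 - - \frac{220883}{2}\right)} = \frac{1}{-411104 + \left(36784 + \frac{220883}{2}\right)} = \frac{1}{-411104 + \frac{294451}{2}} = \frac{1}{- \frac{527757}{2}} = - \frac{2}{527757}$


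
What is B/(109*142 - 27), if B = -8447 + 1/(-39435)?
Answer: -333107446/609310185 ≈ -0.54670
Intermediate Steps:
B = -333107446/39435 (B = -8447 - 1/39435 = -333107446/39435 ≈ -8447.0)
B/(109*142 - 27) = -333107446/(39435*(109*142 - 27)) = -333107446/(39435*(15478 - 27)) = -333107446/39435/15451 = -333107446/39435*1/15451 = -333107446/609310185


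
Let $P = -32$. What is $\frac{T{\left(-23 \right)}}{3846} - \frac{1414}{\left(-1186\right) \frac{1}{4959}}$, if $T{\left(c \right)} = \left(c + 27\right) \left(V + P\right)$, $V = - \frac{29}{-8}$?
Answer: $\frac{26968117385}{4561356} \approx 5912.3$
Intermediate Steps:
$V = \frac{29}{8}$ ($V = \left(-29\right) \left(- \frac{1}{8}\right) = \frac{29}{8} \approx 3.625$)
$T{\left(c \right)} = - \frac{6129}{8} - \frac{227 c}{8}$ ($T{\left(c \right)} = \left(c + 27\right) \left(\frac{29}{8} - 32\right) = \left(27 + c\right) \left(- \frac{227}{8}\right) = - \frac{6129}{8} - \frac{227 c}{8}$)
$\frac{T{\left(-23 \right)}}{3846} - \frac{1414}{\left(-1186\right) \frac{1}{4959}} = \frac{- \frac{6129}{8} - - \frac{5221}{8}}{3846} - \frac{1414}{\left(-1186\right) \frac{1}{4959}} = \left(- \frac{6129}{8} + \frac{5221}{8}\right) \frac{1}{3846} - \frac{1414}{\left(-1186\right) \frac{1}{4959}} = \left(- \frac{227}{2}\right) \frac{1}{3846} - \frac{1414}{- \frac{1186}{4959}} = - \frac{227}{7692} - - \frac{3506013}{593} = - \frac{227}{7692} + \frac{3506013}{593} = \frac{26968117385}{4561356}$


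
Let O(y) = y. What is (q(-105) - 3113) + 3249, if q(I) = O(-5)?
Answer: 131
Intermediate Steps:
q(I) = -5
(q(-105) - 3113) + 3249 = (-5 - 3113) + 3249 = -3118 + 3249 = 131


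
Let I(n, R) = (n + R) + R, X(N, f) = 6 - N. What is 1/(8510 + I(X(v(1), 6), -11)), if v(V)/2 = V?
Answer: 1/8492 ≈ 0.00011776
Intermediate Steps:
v(V) = 2*V
I(n, R) = n + 2*R (I(n, R) = (R + n) + R = n + 2*R)
1/(8510 + I(X(v(1), 6), -11)) = 1/(8510 + ((6 - 2) + 2*(-11))) = 1/(8510 + ((6 - 1*2) - 22)) = 1/(8510 + ((6 - 2) - 22)) = 1/(8510 + (4 - 22)) = 1/(8510 - 18) = 1/8492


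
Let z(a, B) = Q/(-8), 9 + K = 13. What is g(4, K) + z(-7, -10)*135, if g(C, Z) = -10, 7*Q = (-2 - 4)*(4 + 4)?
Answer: 740/7 ≈ 105.71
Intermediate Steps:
Q = -48/7 (Q = ((-2 - 4)*(4 + 4))/7 = (-6*8)/7 = (⅐)*(-48) = -48/7 ≈ -6.8571)
K = 4 (K = -9 + 13 = 4)
z(a, B) = 6/7 (z(a, B) = -48/7/(-8) = -48/7*(-⅛) = 6/7)
g(4, K) + z(-7, -10)*135 = -10 + (6/7)*135 = -10 + 810/7 = 740/7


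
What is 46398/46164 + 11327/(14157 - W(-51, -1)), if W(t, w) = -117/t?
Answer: 835585184/462851805 ≈ 1.8053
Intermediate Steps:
46398/46164 + 11327/(14157 - W(-51, -1)) = 46398/46164 + 11327/(14157 - (-117)/(-51)) = 46398*(1/46164) + 11327/(14157 - (-117)*(-1)/51) = 7733/7694 + 11327/(14157 - 1*39/17) = 7733/7694 + 11327/(14157 - 39/17) = 7733/7694 + 11327/(240630/17) = 7733/7694 + 11327*(17/240630) = 7733/7694 + 192559/240630 = 835585184/462851805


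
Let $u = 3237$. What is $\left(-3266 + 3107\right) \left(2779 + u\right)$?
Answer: $-956544$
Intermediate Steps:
$\left(-3266 + 3107\right) \left(2779 + u\right) = \left(-3266 + 3107\right) \left(2779 + 3237\right) = \left(-159\right) 6016 = -956544$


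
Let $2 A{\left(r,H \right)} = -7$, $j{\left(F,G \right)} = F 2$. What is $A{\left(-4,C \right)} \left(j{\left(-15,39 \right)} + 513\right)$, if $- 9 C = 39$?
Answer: $- \frac{3381}{2} \approx -1690.5$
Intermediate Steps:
$C = - \frac{13}{3}$ ($C = \left(- \frac{1}{9}\right) 39 = - \frac{13}{3} \approx -4.3333$)
$j{\left(F,G \right)} = 2 F$
$A{\left(r,H \right)} = - \frac{7}{2}$ ($A{\left(r,H \right)} = \frac{1}{2} \left(-7\right) = - \frac{7}{2}$)
$A{\left(-4,C \right)} \left(j{\left(-15,39 \right)} + 513\right) = - \frac{7 \left(2 \left(-15\right) + 513\right)}{2} = - \frac{7 \left(-30 + 513\right)}{2} = \left(- \frac{7}{2}\right) 483 = - \frac{3381}{2}$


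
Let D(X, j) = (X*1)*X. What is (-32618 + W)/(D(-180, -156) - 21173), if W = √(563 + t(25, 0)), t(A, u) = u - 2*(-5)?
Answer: -32618/11227 + √573/11227 ≈ -2.9032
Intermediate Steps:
t(A, u) = 10 + u (t(A, u) = u + 10 = 10 + u)
W = √573 (W = √(563 + (10 + 0)) = √(563 + 10) = √573 ≈ 23.937)
D(X, j) = X² (D(X, j) = X*X = X²)
(-32618 + W)/(D(-180, -156) - 21173) = (-32618 + √573)/((-180)² - 21173) = (-32618 + √573)/(32400 - 21173) = (-32618 + √573)/11227 = (-32618 + √573)*(1/11227) = -32618/11227 + √573/11227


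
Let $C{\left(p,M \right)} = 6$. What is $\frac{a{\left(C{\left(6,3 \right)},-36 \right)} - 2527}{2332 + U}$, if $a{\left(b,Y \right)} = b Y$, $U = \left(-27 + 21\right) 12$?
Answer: $- \frac{2743}{2260} \approx -1.2137$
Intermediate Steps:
$U = -72$ ($U = \left(-6\right) 12 = -72$)
$a{\left(b,Y \right)} = Y b$
$\frac{a{\left(C{\left(6,3 \right)},-36 \right)} - 2527}{2332 + U} = \frac{\left(-36\right) 6 - 2527}{2332 - 72} = \frac{-216 - 2527}{2260} = \left(-2743\right) \frac{1}{2260} = - \frac{2743}{2260}$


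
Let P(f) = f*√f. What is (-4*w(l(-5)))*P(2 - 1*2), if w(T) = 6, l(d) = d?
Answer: 0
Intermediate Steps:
P(f) = f^(3/2)
(-4*w(l(-5)))*P(2 - 1*2) = (-4*6)*(2 - 1*2)^(3/2) = -24*(2 - 2)^(3/2) = -24*0^(3/2) = -24*0 = 0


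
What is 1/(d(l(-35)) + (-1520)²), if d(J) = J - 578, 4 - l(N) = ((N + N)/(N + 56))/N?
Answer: 21/48506344 ≈ 4.3293e-7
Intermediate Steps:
l(N) = 4 - 2/(56 + N) (l(N) = 4 - (N + N)/(N + 56)/N = 4 - (2*N)/(56 + N)/N = 4 - 2*N/(56 + N)/N = 4 - 2/(56 + N))
d(J) = -578 + J
1/(d(l(-35)) + (-1520)²) = 1/((-578 + 2*(111 + 2*(-35))/(56 - 35)) + (-1520)²) = 1/((-578 + 2*(111 - 70)/21) + 2310400) = 1/((-578 + 2*(1/21)*41) + 2310400) = 1/((-578 + 82/21) + 2310400) = 1/(-12056/21 + 2310400) = 1/(48506344/21) = 21/48506344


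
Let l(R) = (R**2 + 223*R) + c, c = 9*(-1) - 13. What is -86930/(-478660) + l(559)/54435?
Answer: 21396197911/2605585710 ≈ 8.2117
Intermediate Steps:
c = -22 (c = -9 - 13 = -22)
l(R) = -22 + R**2 + 223*R (l(R) = (R**2 + 223*R) - 22 = -22 + R**2 + 223*R)
-86930/(-478660) + l(559)/54435 = -86930/(-478660) + (-22 + 559**2 + 223*559)/54435 = -86930*(-1/478660) + (-22 + 312481 + 124657)*(1/54435) = 8693/47866 + 437116*(1/54435) = 8693/47866 + 437116/54435 = 21396197911/2605585710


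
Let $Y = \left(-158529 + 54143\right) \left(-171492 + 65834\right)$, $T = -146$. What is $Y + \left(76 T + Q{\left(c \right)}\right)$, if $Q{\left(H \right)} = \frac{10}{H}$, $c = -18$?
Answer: $\frac{99262844023}{9} \approx 1.1029 \cdot 10^{10}$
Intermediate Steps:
$Y = 11029215988$ ($Y = \left(-104386\right) \left(-105658\right) = 11029215988$)
$Y + \left(76 T + Q{\left(c \right)}\right) = 11029215988 + \left(76 \left(-146\right) + \frac{10}{-18}\right) = 11029215988 + \left(-11096 + 10 \left(- \frac{1}{18}\right)\right) = 11029215988 - \frac{99869}{9} = \frac{99262844023}{9}$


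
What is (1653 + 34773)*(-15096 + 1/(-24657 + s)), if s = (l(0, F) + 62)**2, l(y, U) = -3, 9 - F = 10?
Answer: -5822202473061/10588 ≈ -5.4989e+8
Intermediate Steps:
F = -1 (F = 9 - 1*10 = 9 - 10 = -1)
s = 3481 (s = (-3 + 62)**2 = 59**2 = 3481)
(1653 + 34773)*(-15096 + 1/(-24657 + s)) = (1653 + 34773)*(-15096 + 1/(-24657 + 3481)) = 36426*(-15096 + 1/(-21176)) = 36426*(-15096 - 1/21176) = 36426*(-319672897/21176) = -5822202473061/10588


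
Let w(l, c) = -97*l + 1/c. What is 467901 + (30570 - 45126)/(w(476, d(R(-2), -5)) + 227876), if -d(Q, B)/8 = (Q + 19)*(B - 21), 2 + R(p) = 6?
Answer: 406733138958333/869271937 ≈ 4.6790e+5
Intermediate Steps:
R(p) = 4 (R(p) = -2 + 6 = 4)
d(Q, B) = -8*(-21 + B)*(19 + Q) (d(Q, B) = -8*(Q + 19)*(B - 21) = -8*(19 + Q)*(-21 + B) = -8*(-21 + B)*(19 + Q))
w(l, c) = 1/c - 97*l
467901 + (30570 - 45126)/(w(476, d(R(-2), -5)) + 227876) = 467901 + (30570 - 45126)/((1/(3192 - 152*(-5) + 168*4 - 8*(-5)*4) - 97*476) + 227876) = 467901 - 14556/((1/(3192 + 760 + 672 + 160) - 46172) + 227876) = 467901 - 14556/((1/4784 - 46172) + 227876) = 467901 - 14556/(-220886847/4784 + 227876) = 467901 - 14556/869271937/4784 = 467901 - 14556*4784/869271937 = 467901 - 69635904/869271937 = 406733138958333/869271937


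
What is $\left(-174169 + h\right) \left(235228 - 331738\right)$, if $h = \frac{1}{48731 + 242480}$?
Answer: $\frac{4894980314783580}{291211} \approx 1.6809 \cdot 10^{10}$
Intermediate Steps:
$h = \frac{1}{291211} \approx 3.4339 \cdot 10^{-6}$
$\left(-174169 + h\right) \left(235228 - 331738\right) = \left(-174169 + \frac{1}{291211}\right) \left(235228 - 331738\right) = \left(- \frac{50719928658}{291211}\right) \left(-96510\right) = \frac{4894980314783580}{291211}$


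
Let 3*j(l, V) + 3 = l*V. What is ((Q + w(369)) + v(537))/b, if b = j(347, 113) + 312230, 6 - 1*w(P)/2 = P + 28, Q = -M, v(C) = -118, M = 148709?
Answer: -448827/975898 ≈ -0.45991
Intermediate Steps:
j(l, V) = -1 + V*l/3 (j(l, V) = -1 + (l*V)/3 = -1 + (V*l)/3 = -1 + V*l/3)
Q = -148709 (Q = -1*148709 = -148709)
w(P) = -44 - 2*P (w(P) = 12 - 2*(P + 28) = 12 - 2*(28 + P) = 12 + (-56 - 2*P) = -44 - 2*P)
b = 975898/3 (b = (-1 + (⅓)*113*347) + 312230 = (-1 + 39211/3) + 312230 = 39208/3 + 312230 = 975898/3 ≈ 3.2530e+5)
((Q + w(369)) + v(537))/b = ((-148709 + (-44 - 2*369)) - 118)/(975898/3) = ((-148709 + (-44 - 738)) - 118)*(3/975898) = ((-148709 - 782) - 118)*(3/975898) = (-149491 - 118)*(3/975898) = -149609*3/975898 = -448827/975898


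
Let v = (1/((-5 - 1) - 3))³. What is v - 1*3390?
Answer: -2471311/729 ≈ -3390.0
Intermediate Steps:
v = -1/729 (v = (1/(-6 - 3))³ = (1/(-9))³ = (-⅑)³ = -1/729 ≈ -0.0013717)
v - 1*3390 = -1/729 - 1*3390 = -1/729 - 3390 = -2471311/729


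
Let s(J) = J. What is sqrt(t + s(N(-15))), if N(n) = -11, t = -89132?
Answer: I*sqrt(89143) ≈ 298.57*I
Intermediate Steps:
sqrt(t + s(N(-15))) = sqrt(-89132 - 11) = sqrt(-89143) = I*sqrt(89143)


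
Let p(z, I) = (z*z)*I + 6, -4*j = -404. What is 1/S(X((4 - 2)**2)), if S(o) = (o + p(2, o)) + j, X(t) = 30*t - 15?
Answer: 1/632 ≈ 0.0015823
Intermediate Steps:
j = 101 (j = -1/4*(-404) = 101)
p(z, I) = 6 + I*z**2 (p(z, I) = z**2*I + 6 = I*z**2 + 6 = 6 + I*z**2)
X(t) = -15 + 30*t
S(o) = 107 + 5*o (S(o) = (o + (6 + o*2**2)) + 101 = (o + (6 + o*4)) + 101 = (o + (6 + 4*o)) + 101 = (6 + 5*o) + 101 = 107 + 5*o)
1/S(X((4 - 2)**2)) = 1/(107 + 5*(-15 + 30*(4 - 2)**2)) = 1/(107 + 5*(-15 + 30*2**2)) = 1/(107 + 5*(-15 + 30*4)) = 1/(107 + 5*(-15 + 120)) = 1/(107 + 5*105) = 1/(107 + 525) = 1/632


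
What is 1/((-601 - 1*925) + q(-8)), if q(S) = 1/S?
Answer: -8/12209 ≈ -0.00065525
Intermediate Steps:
1/((-601 - 1*925) + q(-8)) = 1/((-601 - 1*925) + 1/(-8)) = 1/((-601 - 925) - ⅛) = 1/(-1526 - ⅛) = 1/(-12209/8) = -8/12209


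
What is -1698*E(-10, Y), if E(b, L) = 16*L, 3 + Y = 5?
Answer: -54336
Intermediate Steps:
Y = 2 (Y = -3 + 5 = 2)
-1698*E(-10, Y) = -27168*2 = -1698*32 = -54336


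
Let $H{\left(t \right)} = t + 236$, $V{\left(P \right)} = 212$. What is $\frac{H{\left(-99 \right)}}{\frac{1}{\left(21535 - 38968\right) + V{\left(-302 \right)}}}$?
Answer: $-2359277$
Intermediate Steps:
$H{\left(t \right)} = 236 + t$
$\frac{H{\left(-99 \right)}}{\frac{1}{\left(21535 - 38968\right) + V{\left(-302 \right)}}} = \frac{236 - 99}{\frac{1}{\left(21535 - 38968\right) + 212}} = \frac{137}{\frac{1}{-17433 + 212}} = \frac{137}{\frac{1}{-17221}} = \frac{137}{- \frac{1}{17221}} = 137 \left(-17221\right) = -2359277$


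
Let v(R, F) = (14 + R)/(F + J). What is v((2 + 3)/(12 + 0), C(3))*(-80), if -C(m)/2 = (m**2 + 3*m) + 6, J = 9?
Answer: 3460/117 ≈ 29.573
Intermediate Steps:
C(m) = -12 - 6*m - 2*m**2 (C(m) = -2*((m**2 + 3*m) + 6) = -2*(6 + m**2 + 3*m) = -12 - 6*m - 2*m**2)
v(R, F) = (14 + R)/(9 + F) (v(R, F) = (14 + R)/(F + 9) = (14 + R)/(9 + F))
v((2 + 3)/(12 + 0), C(3))*(-80) = ((14 + (2 + 3)/(12 + 0))/(9 + (-12 - 6*3 - 2*3**2)))*(-80) = ((14 + 5/12)/(9 + (-12 - 18 - 2*9)))*(-80) = ((14 + 5*(1/12))/(9 + (-12 - 18 - 18)))*(-80) = ((14 + 5/12)/(9 - 48))*(-80) = ((173/12)/(-39))*(-80) = -1/39*173/12*(-80) = -173/468*(-80) = 3460/117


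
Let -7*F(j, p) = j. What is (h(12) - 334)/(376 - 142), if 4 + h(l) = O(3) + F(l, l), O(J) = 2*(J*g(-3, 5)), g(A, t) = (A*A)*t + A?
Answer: -307/819 ≈ -0.37485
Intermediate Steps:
g(A, t) = A + t*A² (g(A, t) = A²*t + A = t*A² + A = A + t*A²)
F(j, p) = -j/7
O(J) = 84*J (O(J) = 2*(J*(-3*(1 - 3*5))) = 2*(J*(-3*(1 - 15))) = 2*(J*(-3*(-14))) = 2*(J*42) = 2*(42*J) = 84*J)
h(l) = 248 - l/7 (h(l) = -4 + (84*3 - l/7) = -4 + (252 - l/7) = 248 - l/7)
(h(12) - 334)/(376 - 142) = ((248 - ⅐*12) - 334)/(376 - 142) = ((248 - 12/7) - 334)/234 = (1724/7 - 334)*(1/234) = -614/7*1/234 = -307/819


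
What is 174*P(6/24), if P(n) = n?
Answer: 87/2 ≈ 43.500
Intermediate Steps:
174*P(6/24) = 174*(6/24) = 174*(6*(1/24)) = 174*(¼) = 87/2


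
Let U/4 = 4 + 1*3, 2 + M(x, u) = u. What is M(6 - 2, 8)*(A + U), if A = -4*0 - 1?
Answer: 162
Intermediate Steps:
M(x, u) = -2 + u
U = 28 (U = 4*(4 + 1*3) = 4*(4 + 3) = 4*7 = 28)
A = -1 (A = 0 - 1 = -1)
M(6 - 2, 8)*(A + U) = (-2 + 8)*(-1 + 28) = 6*27 = 162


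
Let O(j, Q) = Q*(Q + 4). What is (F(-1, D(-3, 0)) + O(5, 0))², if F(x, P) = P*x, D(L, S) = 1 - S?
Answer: 1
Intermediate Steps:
O(j, Q) = Q*(4 + Q)
(F(-1, D(-3, 0)) + O(5, 0))² = ((1 - 1*0)*(-1) + 0*(4 + 0))² = ((1 + 0)*(-1) + 0*4)² = (1*(-1) + 0)² = (-1 + 0)² = (-1)² = 1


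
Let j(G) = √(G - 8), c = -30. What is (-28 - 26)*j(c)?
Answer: -54*I*√38 ≈ -332.88*I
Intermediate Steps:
j(G) = √(-8 + G)
(-28 - 26)*j(c) = (-28 - 26)*√(-8 - 30) = -54*I*√38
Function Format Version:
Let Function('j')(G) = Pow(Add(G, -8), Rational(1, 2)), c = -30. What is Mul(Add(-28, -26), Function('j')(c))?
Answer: Mul(-54, I, Pow(38, Rational(1, 2))) ≈ Mul(-332.88, I)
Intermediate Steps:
Function('j')(G) = Pow(Add(-8, G), Rational(1, 2))
Mul(Add(-28, -26), Function('j')(c)) = Mul(Add(-28, -26), Pow(Add(-8, -30), Rational(1, 2))) = Mul(-54, Pow(-38, Rational(1, 2))) = Mul(-54, Mul(I, Pow(38, Rational(1, 2)))) = Mul(-54, I, Pow(38, Rational(1, 2)))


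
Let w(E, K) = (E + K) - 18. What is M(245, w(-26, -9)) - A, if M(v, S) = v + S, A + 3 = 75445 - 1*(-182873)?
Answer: -258123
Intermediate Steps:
A = 258315 (A = -3 + (75445 - 1*(-182873)) = -3 + (75445 + 182873) = -3 + 258318 = 258315)
w(E, K) = -18 + E + K
M(v, S) = S + v
M(245, w(-26, -9)) - A = ((-18 - 26 - 9) + 245) - 1*258315 = (-53 + 245) - 258315 = 192 - 258315 = -258123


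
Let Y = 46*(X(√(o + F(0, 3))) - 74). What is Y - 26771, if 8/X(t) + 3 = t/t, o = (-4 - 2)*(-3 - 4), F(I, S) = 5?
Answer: -30359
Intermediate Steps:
o = 42 (o = -6*(-7) = 42)
X(t) = -4 (X(t) = 8/(-3 + t/t) = 8/(-3 + 1) = 8/(-2) = 8*(-½) = -4)
Y = -3588 (Y = 46*(-4 - 74) = 46*(-78) = -3588)
Y - 26771 = -3588 - 26771 = -30359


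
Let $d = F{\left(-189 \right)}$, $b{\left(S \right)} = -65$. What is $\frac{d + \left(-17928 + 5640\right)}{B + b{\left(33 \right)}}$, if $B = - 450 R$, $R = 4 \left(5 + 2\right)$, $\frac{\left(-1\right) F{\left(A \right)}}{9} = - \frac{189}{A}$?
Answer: $\frac{12297}{12665} \approx 0.97094$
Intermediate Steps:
$F{\left(A \right)} = \frac{1701}{A}$ ($F{\left(A \right)} = - 9 \left(- \frac{189}{A}\right) = \frac{1701}{A}$)
$d = -9$ ($d = \frac{1701}{-189} = 1701 \left(- \frac{1}{189}\right) = -9$)
$R = 28$ ($R = 4 \cdot 7 = 28$)
$B = -12600$ ($B = \left(-450\right) 28 = -12600$)
$\frac{d + \left(-17928 + 5640\right)}{B + b{\left(33 \right)}} = \frac{-9 + \left(-17928 + 5640\right)}{-12600 - 65} = \frac{-9 - 12288}{-12665} = \left(-12297\right) \left(- \frac{1}{12665}\right) = \frac{12297}{12665}$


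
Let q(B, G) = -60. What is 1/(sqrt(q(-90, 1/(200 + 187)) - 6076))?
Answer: -I*sqrt(1534)/3068 ≈ -0.012766*I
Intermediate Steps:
1/(sqrt(q(-90, 1/(200 + 187)) - 6076)) = 1/(sqrt(-60 - 6076)) = 1/(sqrt(-6136)) = 1/(2*I*sqrt(1534)) = -I*sqrt(1534)/3068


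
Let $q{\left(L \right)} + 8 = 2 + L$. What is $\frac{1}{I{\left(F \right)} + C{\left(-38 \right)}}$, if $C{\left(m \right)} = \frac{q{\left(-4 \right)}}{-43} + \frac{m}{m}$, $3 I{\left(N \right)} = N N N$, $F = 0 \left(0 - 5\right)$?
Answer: $\frac{43}{53} \approx 0.81132$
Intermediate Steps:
$q{\left(L \right)} = -6 + L$ ($q{\left(L \right)} = -8 + \left(2 + L\right) = -6 + L$)
$F = 0$ ($F = 0 \left(-5\right) = 0$)
$I{\left(N \right)} = \frac{N^{3}}{3}$ ($I{\left(N \right)} = \frac{N N N}{3} = \frac{N^{2} N}{3} = \frac{N^{3}}{3}$)
$C{\left(m \right)} = \frac{53}{43}$ ($C{\left(m \right)} = \frac{-6 - 4}{-43} + \frac{m}{m} = \left(-10\right) \left(- \frac{1}{43}\right) + 1 = \frac{10}{43} + 1 = \frac{53}{43}$)
$\frac{1}{I{\left(F \right)} + C{\left(-38 \right)}} = \frac{1}{\frac{0^{3}}{3} + \frac{53}{43}} = \frac{1}{\frac{1}{3} \cdot 0 + \frac{53}{43}} = \frac{1}{0 + \frac{53}{43}} = \frac{1}{\frac{53}{43}} = \frac{43}{53}$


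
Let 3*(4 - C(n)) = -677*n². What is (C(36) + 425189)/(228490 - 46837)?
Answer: 239219/60551 ≈ 3.9507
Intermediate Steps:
C(n) = 4 + 677*n²/3 (C(n) = 4 - (-677)*n²/3 = 4 + 677*n²/3)
(C(36) + 425189)/(228490 - 46837) = ((4 + (677/3)*36²) + 425189)/(228490 - 46837) = ((4 + (677/3)*1296) + 425189)/181653 = ((4 + 292464) + 425189)*(1/181653) = (292468 + 425189)*(1/181653) = 717657*(1/181653) = 239219/60551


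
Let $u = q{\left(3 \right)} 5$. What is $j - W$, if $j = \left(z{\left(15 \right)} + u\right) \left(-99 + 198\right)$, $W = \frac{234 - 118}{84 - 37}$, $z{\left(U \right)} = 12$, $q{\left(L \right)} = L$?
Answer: $\frac{125515}{47} \approx 2670.5$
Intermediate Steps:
$u = 15$ ($u = 3 \cdot 5 = 15$)
$W = \frac{116}{47} \approx 2.4681$
$j = 2673$ ($j = \left(12 + 15\right) \left(-99 + 198\right) = 27 \cdot 99 = 2673$)
$j - W = 2673 - \frac{116}{47} = \frac{125515}{47}$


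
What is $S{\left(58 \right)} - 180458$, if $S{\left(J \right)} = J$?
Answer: $-180400$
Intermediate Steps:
$S{\left(58 \right)} - 180458 = 58 - 180458 = -180400$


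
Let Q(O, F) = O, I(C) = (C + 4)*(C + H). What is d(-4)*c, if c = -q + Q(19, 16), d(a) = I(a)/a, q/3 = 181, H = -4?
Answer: 0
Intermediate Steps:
I(C) = (-4 + C)*(4 + C) (I(C) = (C + 4)*(C - 4) = (4 + C)*(-4 + C) = (-4 + C)*(4 + C))
q = 543 (q = 3*181 = 543)
d(a) = (-16 + a**2)/a
c = -524 (c = -1*543 + 19 = -543 + 19 = -524)
d(-4)*c = (-4 - 16/(-4))*(-524) = (-4 - 16*(-1/4))*(-524) = (-4 + 4)*(-524) = 0*(-524) = 0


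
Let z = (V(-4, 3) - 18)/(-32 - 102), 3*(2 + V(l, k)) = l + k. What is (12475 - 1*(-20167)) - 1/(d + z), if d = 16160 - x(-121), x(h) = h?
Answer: 213642640364/6545023 ≈ 32642.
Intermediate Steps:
V(l, k) = -2 + k/3 + l/3 (V(l, k) = -2 + (l + k)/3 = -2 + (k + l)/3 = -2 + (k/3 + l/3) = -2 + k/3 + l/3)
d = 16281 (d = 16160 - 1*(-121) = 16160 + 121 = 16281)
z = 61/402 (z = ((-2 + (⅓)*3 + (⅓)*(-4)) - 18)/(-32 - 102) = ((-2 + 1 - 4/3) - 18)/(-134) = -(-7/3 - 18)/134 = -1/134*(-61/3) = 61/402 ≈ 0.15174)
(12475 - 1*(-20167)) - 1/(d + z) = (12475 - 1*(-20167)) - 1/(16281 + 61/402) = (12475 + 20167) - 1/6545023/402 = 32642 - 1*402/6545023 = 32642 - 402/6545023 = 213642640364/6545023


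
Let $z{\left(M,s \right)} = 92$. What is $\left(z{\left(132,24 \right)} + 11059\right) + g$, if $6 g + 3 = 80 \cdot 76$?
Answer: $\frac{72983}{6} \approx 12164.0$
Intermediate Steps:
$g = \frac{6077}{6}$ ($g = - \frac{1}{2} + \frac{80 \cdot 76}{6} = - \frac{1}{2} + \frac{1}{6} \cdot 6080 = - \frac{1}{2} + \frac{3040}{3} = \frac{6077}{6} \approx 1012.8$)
$\left(z{\left(132,24 \right)} + 11059\right) + g = \left(92 + 11059\right) + \frac{6077}{6} = 11151 + \frac{6077}{6} = \frac{72983}{6}$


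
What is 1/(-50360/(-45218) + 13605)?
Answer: 22609/307620625 ≈ 7.3496e-5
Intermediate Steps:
1/(-50360/(-45218) + 13605) = 1/(-50360*(-1/45218) + 13605) = 1/(25180/22609 + 13605) = 1/(307620625/22609) = 22609/307620625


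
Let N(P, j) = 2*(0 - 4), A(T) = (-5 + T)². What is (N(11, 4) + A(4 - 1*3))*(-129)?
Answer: -1032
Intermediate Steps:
N(P, j) = -8 (N(P, j) = 2*(-4) = -8)
(N(11, 4) + A(4 - 1*3))*(-129) = (-8 + (-5 + (4 - 1*3))²)*(-129) = (-8 + (-5 + (4 - 3))²)*(-129) = (-8 + (-5 + 1)²)*(-129) = (-8 + (-4)²)*(-129) = (-8 + 16)*(-129) = 8*(-129) = -1032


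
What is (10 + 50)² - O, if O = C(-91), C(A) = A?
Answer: 3691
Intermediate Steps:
O = -91
(10 + 50)² - O = (10 + 50)² - 1*(-91) = 60² + 91 = 3600 + 91 = 3691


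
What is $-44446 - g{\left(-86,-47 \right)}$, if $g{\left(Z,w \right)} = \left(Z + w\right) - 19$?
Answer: $-44294$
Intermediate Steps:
$g{\left(Z,w \right)} = -19 + Z + w$
$-44446 - g{\left(-86,-47 \right)} = -44446 - \left(-19 - 86 - 47\right) = -44446 - -152 = -44446 + 152 = -44294$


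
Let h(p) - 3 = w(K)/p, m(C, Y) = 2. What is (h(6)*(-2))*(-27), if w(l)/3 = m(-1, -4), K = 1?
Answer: 216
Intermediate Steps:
w(l) = 6 (w(l) = 3*2 = 6)
h(p) = 3 + 6/p
(h(6)*(-2))*(-27) = ((3 + 6/6)*(-2))*(-27) = ((3 + 6*(⅙))*(-2))*(-27) = ((3 + 1)*(-2))*(-27) = (4*(-2))*(-27) = -8*(-27) = 216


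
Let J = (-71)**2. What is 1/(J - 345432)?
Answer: -1/340391 ≈ -2.9378e-6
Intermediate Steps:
J = 5041
1/(J - 345432) = 1/(5041 - 345432) = 1/(-340391) = -1/340391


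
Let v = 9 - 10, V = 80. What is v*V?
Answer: -80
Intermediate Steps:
v = -1
v*V = -1*80 = -80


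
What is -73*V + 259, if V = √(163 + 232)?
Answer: 259 - 73*√395 ≈ -1191.8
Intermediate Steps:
V = √395 ≈ 19.875
-73*V + 259 = -73*√395 + 259 = 259 - 73*√395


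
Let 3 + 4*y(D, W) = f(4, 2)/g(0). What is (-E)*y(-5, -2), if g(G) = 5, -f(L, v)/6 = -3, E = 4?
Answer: -⅗ ≈ -0.60000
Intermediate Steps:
f(L, v) = 18 (f(L, v) = -6*(-3) = 18)
y(D, W) = 3/20 (y(D, W) = -¾ + (18/5)/4 = -¾ + (18*(⅕))/4 = -¾ + (¼)*(18/5) = -¾ + 9/10 = 3/20)
(-E)*y(-5, -2) = -1*4*(3/20) = -4*3/20 = -⅗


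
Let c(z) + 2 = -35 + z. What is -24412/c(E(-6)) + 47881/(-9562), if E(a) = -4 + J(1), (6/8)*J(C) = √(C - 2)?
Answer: 85409605991/144816490 + 292944*I/15145 ≈ 589.78 + 19.343*I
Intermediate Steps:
J(C) = 4*√(-2 + C)/3 (J(C) = 4*√(C - 2)/3 = 4*√(-2 + C)/3)
E(a) = -4 + 4*I/3 (E(a) = -4 + 4*√(-2 + 1)/3 = -4 + 4*√(-1)/3 = -4 + 4*I/3)
c(z) = -37 + z (c(z) = -2 + (-35 + z) = -37 + z)
-24412/c(E(-6)) + 47881/(-9562) = -24412/(-37 + (-4 + 4*I/3)) + 47881/(-9562) = -24412*9*(-41 - 4*I/3)/15145 + 47881*(-1/9562) = -219708*(-41 - 4*I/3)/15145 - 47881/9562 = -47881/9562 - 219708*(-41 - 4*I/3)/15145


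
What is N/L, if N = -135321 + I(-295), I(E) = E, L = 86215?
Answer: -135616/86215 ≈ -1.5730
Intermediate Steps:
N = -135616 (N = -135321 - 295 = -135616)
N/L = -135616/86215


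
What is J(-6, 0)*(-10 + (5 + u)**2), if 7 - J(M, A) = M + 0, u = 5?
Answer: 1170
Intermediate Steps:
J(M, A) = 7 - M (J(M, A) = 7 - (M + 0) = 7 - M)
J(-6, 0)*(-10 + (5 + u)**2) = (7 - 1*(-6))*(-10 + (5 + 5)**2) = (7 + 6)*(-10 + 10**2) = 13*(-10 + 100) = 13*90 = 1170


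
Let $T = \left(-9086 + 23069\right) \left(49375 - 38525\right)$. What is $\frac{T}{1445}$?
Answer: $\frac{30343110}{289} \approx 1.0499 \cdot 10^{5}$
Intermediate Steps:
$T = 151715550$ ($T = 13983 \left(49375 - 38525\right) = 13983 \cdot 10850 = 151715550$)
$\frac{T}{1445} = \frac{151715550}{1445} = 151715550 \cdot \frac{1}{1445} = \frac{30343110}{289}$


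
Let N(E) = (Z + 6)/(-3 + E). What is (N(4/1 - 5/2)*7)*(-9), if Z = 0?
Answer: 252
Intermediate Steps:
N(E) = 6/(-3 + E) (N(E) = (0 + 6)/(-3 + E) = 6/(-3 + E))
(N(4/1 - 5/2)*7)*(-9) = ((6/(-3 + (4/1 - 5/2)))*7)*(-9) = ((6/(-3 + (4*1 - 5*1/2)))*7)*(-9) = ((6/(-3 + (4 - 5/2)))*7)*(-9) = ((6/(-3 + 3/2))*7)*(-9) = ((6/(-3/2))*7)*(-9) = ((6*(-2/3))*7)*(-9) = -4*7*(-9) = -28*(-9) = 252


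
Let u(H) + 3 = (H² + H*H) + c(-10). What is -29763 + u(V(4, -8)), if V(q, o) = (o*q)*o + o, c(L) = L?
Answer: 93232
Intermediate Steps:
V(q, o) = o + q*o² (V(q, o) = q*o² + o = o + q*o²)
u(H) = -13 + 2*H² (u(H) = -3 + ((H² + H*H) - 10) = -3 + ((H² + H²) - 10) = -3 + (2*H² - 10) = -3 + (-10 + 2*H²) = -13 + 2*H²)
-29763 + u(V(4, -8)) = -29763 + (-13 + 2*(-8*(1 - 8*4))²) = -29763 + (-13 + 2*(-8*(1 - 32))²) = -29763 + (-13 + 2*(-8*(-31))²) = -29763 + (-13 + 2*248²) = -29763 + (-13 + 2*61504) = -29763 + (-13 + 123008) = -29763 + 122995 = 93232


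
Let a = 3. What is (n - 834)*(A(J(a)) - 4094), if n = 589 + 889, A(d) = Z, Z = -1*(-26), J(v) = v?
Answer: -2619792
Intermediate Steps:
Z = 26
A(d) = 26
n = 1478
(n - 834)*(A(J(a)) - 4094) = (1478 - 834)*(26 - 4094) = 644*(-4068) = -2619792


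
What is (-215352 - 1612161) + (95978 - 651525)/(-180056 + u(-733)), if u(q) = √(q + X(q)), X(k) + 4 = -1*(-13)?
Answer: -14812042721677387/8105040965 + 555547*I*√181/16210081930 ≈ -1.8275e+6 + 0.00046108*I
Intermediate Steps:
X(k) = 9 (X(k) = -4 - 1*(-13) = -4 + 13 = 9)
u(q) = √(9 + q) (u(q) = √(q + 9) = √(9 + q))
(-215352 - 1612161) + (95978 - 651525)/(-180056 + u(-733)) = (-215352 - 1612161) + (95978 - 651525)/(-180056 + √(9 - 733)) = -1827513 - 555547/(-180056 + √(-724)) = -1827513 - 555547/(-180056 + 2*I*√181)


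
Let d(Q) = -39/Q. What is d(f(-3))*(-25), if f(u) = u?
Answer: -325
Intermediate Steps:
d(f(-3))*(-25) = -39/(-3)*(-25) = -39*(-⅓)*(-25) = 13*(-25) = -325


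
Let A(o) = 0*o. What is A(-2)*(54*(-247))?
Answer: 0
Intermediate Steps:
A(o) = 0
A(-2)*(54*(-247)) = 0*(54*(-247)) = 0*(-13338) = 0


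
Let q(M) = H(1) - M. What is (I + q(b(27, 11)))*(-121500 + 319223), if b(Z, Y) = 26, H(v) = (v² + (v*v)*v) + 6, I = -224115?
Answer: -44316249159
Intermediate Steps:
H(v) = 6 + v² + v³ (H(v) = (v² + v²*v) + 6 = (v² + v³) + 6 = 6 + v² + v³)
q(M) = 8 - M (q(M) = (6 + 1² + 1³) - M = (6 + 1 + 1) - M = 8 - M)
(I + q(b(27, 11)))*(-121500 + 319223) = (-224115 + (8 - 1*26))*(-121500 + 319223) = (-224115 + (8 - 26))*197723 = (-224115 - 18)*197723 = -224133*197723 = -44316249159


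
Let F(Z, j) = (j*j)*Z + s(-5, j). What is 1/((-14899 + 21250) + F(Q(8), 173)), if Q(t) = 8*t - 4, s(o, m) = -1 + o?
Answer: 1/1802085 ≈ 5.5491e-7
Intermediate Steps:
Q(t) = -4 + 8*t
F(Z, j) = -6 + Z*j² (F(Z, j) = (j*j)*Z + (-1 - 5) = j²*Z - 6 = Z*j² - 6 = -6 + Z*j²)
1/((-14899 + 21250) + F(Q(8), 173)) = 1/((-14899 + 21250) + (-6 + (-4 + 8*8)*173²)) = 1/(6351 + (-6 + (-4 + 64)*29929)) = 1/(6351 + (-6 + 60*29929)) = 1/(6351 + (-6 + 1795740)) = 1/(6351 + 1795734) = 1/1802085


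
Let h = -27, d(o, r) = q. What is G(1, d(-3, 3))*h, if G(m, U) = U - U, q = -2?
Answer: 0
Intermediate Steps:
d(o, r) = -2
G(m, U) = 0
G(1, d(-3, 3))*h = 0*(-27) = 0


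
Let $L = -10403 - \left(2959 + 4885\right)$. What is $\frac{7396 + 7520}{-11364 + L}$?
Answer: $- \frac{14916}{29611} \approx -0.50373$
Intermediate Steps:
$L = -18247$ ($L = -10403 - 7844 = -18247$)
$\frac{7396 + 7520}{-11364 + L} = \frac{7396 + 7520}{-11364 - 18247} = \frac{14916}{-29611} = 14916 \left(- \frac{1}{29611}\right) = - \frac{14916}{29611}$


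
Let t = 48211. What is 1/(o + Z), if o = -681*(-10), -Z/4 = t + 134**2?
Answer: -1/257858 ≈ -3.8781e-6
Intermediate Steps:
Z = -264668 (Z = -4*(48211 + 134**2) = -4*(48211 + 17956) = -4*66167 = -264668)
o = 6810
1/(o + Z) = 1/(6810 - 264668) = 1/(-257858) = -1/257858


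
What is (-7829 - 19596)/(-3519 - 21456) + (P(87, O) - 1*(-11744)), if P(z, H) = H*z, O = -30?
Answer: 9125963/999 ≈ 9135.1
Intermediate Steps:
(-7829 - 19596)/(-3519 - 21456) + (P(87, O) - 1*(-11744)) = (-7829 - 19596)/(-3519 - 21456) + (-30*87 - 1*(-11744)) = -27425/(-24975) + (-2610 + 11744) = -27425*(-1/24975) + 9134 = 1097/999 + 9134 = 9125963/999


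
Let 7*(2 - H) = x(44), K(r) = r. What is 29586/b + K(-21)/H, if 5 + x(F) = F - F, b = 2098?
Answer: 126864/19931 ≈ 6.3652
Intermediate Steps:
x(F) = -5 (x(F) = -5 + (F - F) = -5 + 0 = -5)
H = 19/7 (H = 2 - ⅐*(-5) = 2 + 5/7 = 19/7 ≈ 2.7143)
29586/b + K(-21)/H = 29586/2098 - 21/19/7 = 29586*(1/2098) - 21*7/19 = 14793/1049 - 147/19 = 126864/19931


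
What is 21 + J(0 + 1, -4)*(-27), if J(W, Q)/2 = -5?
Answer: 291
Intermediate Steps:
J(W, Q) = -10 (J(W, Q) = 2*(-5) = -10)
21 + J(0 + 1, -4)*(-27) = 21 - 10*(-27) = 21 + 270 = 291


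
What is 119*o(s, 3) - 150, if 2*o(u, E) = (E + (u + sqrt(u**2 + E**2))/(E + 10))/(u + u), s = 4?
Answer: -1593/13 ≈ -122.54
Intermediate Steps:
o(u, E) = (E + (u + sqrt(E**2 + u**2))/(10 + E))/(4*u) (o(u, E) = ((E + (u + sqrt(u**2 + E**2))/(E + 10))/(u + u))/2 = ((E + (u + sqrt(E**2 + u**2))/(10 + E))/((2*u)))/2 = ((E + (u + sqrt(E**2 + u**2))/(10 + E))*(1/(2*u)))/2 = ((E + (u + sqrt(E**2 + u**2))/(10 + E))/(2*u))/2 = (E + (u + sqrt(E**2 + u**2))/(10 + E))/(4*u))
119*o(s, 3) - 150 = 119*((1/4)*(4 + 3**2 + sqrt(3**2 + 4**2) + 10*3)/(4*(10 + 3))) - 150 = 119*((1/4)*(1/4)*(4 + 9 + sqrt(9 + 16) + 30)/13) - 150 = 119*((1/4)*(1/4)*(1/13)*(4 + 9 + sqrt(25) + 30)) - 150 = 119*((1/4)*(1/4)*(1/13)*(4 + 9 + 5 + 30)) - 150 = 119*((1/4)*(1/4)*(1/13)*48) - 150 = 119*(3/13) - 150 = 357/13 - 150 = -1593/13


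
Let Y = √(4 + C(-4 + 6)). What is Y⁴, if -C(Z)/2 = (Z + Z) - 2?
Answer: 0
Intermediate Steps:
C(Z) = 4 - 4*Z (C(Z) = -2*((Z + Z) - 2) = -2*(2*Z - 2) = -2*(-2 + 2*Z) = 4 - 4*Z)
Y = 0 (Y = √(4 + (4 - 4*(-4 + 6))) = √(4 + (4 - 4*2)) = √(4 + (4 - 8)) = √(4 - 4) = √0 = 0)
Y⁴ = 0⁴ = 0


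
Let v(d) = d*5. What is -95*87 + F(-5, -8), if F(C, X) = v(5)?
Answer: -8240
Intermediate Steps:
v(d) = 5*d
F(C, X) = 25 (F(C, X) = 5*5 = 25)
-95*87 + F(-5, -8) = -95*87 + 25 = -8265 + 25 = -8240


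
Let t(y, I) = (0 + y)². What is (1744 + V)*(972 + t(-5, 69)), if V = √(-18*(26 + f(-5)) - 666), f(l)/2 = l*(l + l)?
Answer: 1738768 + 2991*I*√326 ≈ 1.7388e+6 + 54004.0*I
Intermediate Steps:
f(l) = 4*l² (f(l) = 2*(l*(l + l)) = 2*(l*(2*l)) = 2*(2*l²) = 4*l²)
V = 3*I*√326 (V = √(-18*(26 + 4*(-5)²) - 666) = √(-18*(26 + 4*25) - 666) = √(-18*(26 + 100) - 666) = √(-18*126 - 666) = √(-2268 - 666) = √(-2934) = 3*I*√326 ≈ 54.166*I)
t(y, I) = y²
(1744 + V)*(972 + t(-5, 69)) = (1744 + 3*I*√326)*(972 + (-5)²) = (1744 + 3*I*√326)*(972 + 25) = (1744 + 3*I*√326)*997 = 1738768 + 2991*I*√326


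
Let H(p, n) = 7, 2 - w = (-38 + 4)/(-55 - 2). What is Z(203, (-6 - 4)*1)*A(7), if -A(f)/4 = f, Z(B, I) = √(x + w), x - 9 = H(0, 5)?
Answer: -112*√3534/57 ≈ -116.81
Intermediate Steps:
w = 80/57 (w = 2 - (-38 + 4)/(-55 - 2) = 2 - (-34)/(-57) = 2 - (-34)*(-1)/57 = 2 - 1*34/57 = 2 - 34/57 = 80/57 ≈ 1.4035)
x = 16 (x = 9 + 7 = 16)
Z(B, I) = 4*√3534/57 (Z(B, I) = √(16 + 80/57) = √(992/57) = 4*√3534/57)
A(f) = -4*f
Z(203, (-6 - 4)*1)*A(7) = (4*√3534/57)*(-4*7) = (4*√3534/57)*(-28) = -112*√3534/57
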